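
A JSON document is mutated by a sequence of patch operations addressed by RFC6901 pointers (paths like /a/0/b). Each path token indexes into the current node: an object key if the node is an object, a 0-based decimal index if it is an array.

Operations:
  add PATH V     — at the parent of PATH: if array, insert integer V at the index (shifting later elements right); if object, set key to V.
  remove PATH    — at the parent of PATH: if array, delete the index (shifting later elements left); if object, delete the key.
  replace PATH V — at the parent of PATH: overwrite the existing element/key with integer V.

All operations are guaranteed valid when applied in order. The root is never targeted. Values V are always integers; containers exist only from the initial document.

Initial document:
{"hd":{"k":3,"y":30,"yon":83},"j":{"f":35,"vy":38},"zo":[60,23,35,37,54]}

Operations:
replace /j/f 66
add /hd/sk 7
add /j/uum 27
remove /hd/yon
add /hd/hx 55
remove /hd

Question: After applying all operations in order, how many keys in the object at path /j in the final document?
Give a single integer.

Answer: 3

Derivation:
After op 1 (replace /j/f 66): {"hd":{"k":3,"y":30,"yon":83},"j":{"f":66,"vy":38},"zo":[60,23,35,37,54]}
After op 2 (add /hd/sk 7): {"hd":{"k":3,"sk":7,"y":30,"yon":83},"j":{"f":66,"vy":38},"zo":[60,23,35,37,54]}
After op 3 (add /j/uum 27): {"hd":{"k":3,"sk":7,"y":30,"yon":83},"j":{"f":66,"uum":27,"vy":38},"zo":[60,23,35,37,54]}
After op 4 (remove /hd/yon): {"hd":{"k":3,"sk":7,"y":30},"j":{"f":66,"uum":27,"vy":38},"zo":[60,23,35,37,54]}
After op 5 (add /hd/hx 55): {"hd":{"hx":55,"k":3,"sk":7,"y":30},"j":{"f":66,"uum":27,"vy":38},"zo":[60,23,35,37,54]}
After op 6 (remove /hd): {"j":{"f":66,"uum":27,"vy":38},"zo":[60,23,35,37,54]}
Size at path /j: 3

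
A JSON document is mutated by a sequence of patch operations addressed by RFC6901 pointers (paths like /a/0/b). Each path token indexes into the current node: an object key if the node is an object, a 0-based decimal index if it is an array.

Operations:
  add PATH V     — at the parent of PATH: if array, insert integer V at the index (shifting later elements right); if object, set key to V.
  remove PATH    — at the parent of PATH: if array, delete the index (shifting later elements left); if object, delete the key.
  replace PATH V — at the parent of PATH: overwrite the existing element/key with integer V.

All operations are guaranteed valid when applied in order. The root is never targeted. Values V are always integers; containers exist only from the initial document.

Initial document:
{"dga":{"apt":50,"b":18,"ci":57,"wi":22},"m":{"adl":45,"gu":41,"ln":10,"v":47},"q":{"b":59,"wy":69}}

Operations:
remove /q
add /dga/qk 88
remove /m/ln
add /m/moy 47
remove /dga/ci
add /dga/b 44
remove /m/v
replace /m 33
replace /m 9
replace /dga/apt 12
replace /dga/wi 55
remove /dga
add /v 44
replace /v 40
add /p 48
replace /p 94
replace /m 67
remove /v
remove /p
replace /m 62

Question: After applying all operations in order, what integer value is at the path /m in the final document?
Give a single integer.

After op 1 (remove /q): {"dga":{"apt":50,"b":18,"ci":57,"wi":22},"m":{"adl":45,"gu":41,"ln":10,"v":47}}
After op 2 (add /dga/qk 88): {"dga":{"apt":50,"b":18,"ci":57,"qk":88,"wi":22},"m":{"adl":45,"gu":41,"ln":10,"v":47}}
After op 3 (remove /m/ln): {"dga":{"apt":50,"b":18,"ci":57,"qk":88,"wi":22},"m":{"adl":45,"gu":41,"v":47}}
After op 4 (add /m/moy 47): {"dga":{"apt":50,"b":18,"ci":57,"qk":88,"wi":22},"m":{"adl":45,"gu":41,"moy":47,"v":47}}
After op 5 (remove /dga/ci): {"dga":{"apt":50,"b":18,"qk":88,"wi":22},"m":{"adl":45,"gu":41,"moy":47,"v":47}}
After op 6 (add /dga/b 44): {"dga":{"apt":50,"b":44,"qk":88,"wi":22},"m":{"adl":45,"gu":41,"moy":47,"v":47}}
After op 7 (remove /m/v): {"dga":{"apt":50,"b":44,"qk":88,"wi":22},"m":{"adl":45,"gu":41,"moy":47}}
After op 8 (replace /m 33): {"dga":{"apt":50,"b":44,"qk":88,"wi":22},"m":33}
After op 9 (replace /m 9): {"dga":{"apt":50,"b":44,"qk":88,"wi":22},"m":9}
After op 10 (replace /dga/apt 12): {"dga":{"apt":12,"b":44,"qk":88,"wi":22},"m":9}
After op 11 (replace /dga/wi 55): {"dga":{"apt":12,"b":44,"qk":88,"wi":55},"m":9}
After op 12 (remove /dga): {"m":9}
After op 13 (add /v 44): {"m":9,"v":44}
After op 14 (replace /v 40): {"m":9,"v":40}
After op 15 (add /p 48): {"m":9,"p":48,"v":40}
After op 16 (replace /p 94): {"m":9,"p":94,"v":40}
After op 17 (replace /m 67): {"m":67,"p":94,"v":40}
After op 18 (remove /v): {"m":67,"p":94}
After op 19 (remove /p): {"m":67}
After op 20 (replace /m 62): {"m":62}
Value at /m: 62

Answer: 62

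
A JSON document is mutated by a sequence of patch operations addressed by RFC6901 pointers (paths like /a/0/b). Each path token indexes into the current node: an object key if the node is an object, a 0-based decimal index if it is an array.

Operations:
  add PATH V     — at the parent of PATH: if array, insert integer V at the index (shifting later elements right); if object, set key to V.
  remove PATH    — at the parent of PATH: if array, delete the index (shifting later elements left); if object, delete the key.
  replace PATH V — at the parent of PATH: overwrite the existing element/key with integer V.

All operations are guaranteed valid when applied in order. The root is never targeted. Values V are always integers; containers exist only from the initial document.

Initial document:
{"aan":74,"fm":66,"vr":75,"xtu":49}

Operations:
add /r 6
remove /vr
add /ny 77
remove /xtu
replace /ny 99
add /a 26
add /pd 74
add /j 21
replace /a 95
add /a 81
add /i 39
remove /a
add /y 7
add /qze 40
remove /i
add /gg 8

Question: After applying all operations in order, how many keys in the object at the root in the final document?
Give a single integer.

After op 1 (add /r 6): {"aan":74,"fm":66,"r":6,"vr":75,"xtu":49}
After op 2 (remove /vr): {"aan":74,"fm":66,"r":6,"xtu":49}
After op 3 (add /ny 77): {"aan":74,"fm":66,"ny":77,"r":6,"xtu":49}
After op 4 (remove /xtu): {"aan":74,"fm":66,"ny":77,"r":6}
After op 5 (replace /ny 99): {"aan":74,"fm":66,"ny":99,"r":6}
After op 6 (add /a 26): {"a":26,"aan":74,"fm":66,"ny":99,"r":6}
After op 7 (add /pd 74): {"a":26,"aan":74,"fm":66,"ny":99,"pd":74,"r":6}
After op 8 (add /j 21): {"a":26,"aan":74,"fm":66,"j":21,"ny":99,"pd":74,"r":6}
After op 9 (replace /a 95): {"a":95,"aan":74,"fm":66,"j":21,"ny":99,"pd":74,"r":6}
After op 10 (add /a 81): {"a":81,"aan":74,"fm":66,"j":21,"ny":99,"pd":74,"r":6}
After op 11 (add /i 39): {"a":81,"aan":74,"fm":66,"i":39,"j":21,"ny":99,"pd":74,"r":6}
After op 12 (remove /a): {"aan":74,"fm":66,"i":39,"j":21,"ny":99,"pd":74,"r":6}
After op 13 (add /y 7): {"aan":74,"fm":66,"i":39,"j":21,"ny":99,"pd":74,"r":6,"y":7}
After op 14 (add /qze 40): {"aan":74,"fm":66,"i":39,"j":21,"ny":99,"pd":74,"qze":40,"r":6,"y":7}
After op 15 (remove /i): {"aan":74,"fm":66,"j":21,"ny":99,"pd":74,"qze":40,"r":6,"y":7}
After op 16 (add /gg 8): {"aan":74,"fm":66,"gg":8,"j":21,"ny":99,"pd":74,"qze":40,"r":6,"y":7}
Size at the root: 9

Answer: 9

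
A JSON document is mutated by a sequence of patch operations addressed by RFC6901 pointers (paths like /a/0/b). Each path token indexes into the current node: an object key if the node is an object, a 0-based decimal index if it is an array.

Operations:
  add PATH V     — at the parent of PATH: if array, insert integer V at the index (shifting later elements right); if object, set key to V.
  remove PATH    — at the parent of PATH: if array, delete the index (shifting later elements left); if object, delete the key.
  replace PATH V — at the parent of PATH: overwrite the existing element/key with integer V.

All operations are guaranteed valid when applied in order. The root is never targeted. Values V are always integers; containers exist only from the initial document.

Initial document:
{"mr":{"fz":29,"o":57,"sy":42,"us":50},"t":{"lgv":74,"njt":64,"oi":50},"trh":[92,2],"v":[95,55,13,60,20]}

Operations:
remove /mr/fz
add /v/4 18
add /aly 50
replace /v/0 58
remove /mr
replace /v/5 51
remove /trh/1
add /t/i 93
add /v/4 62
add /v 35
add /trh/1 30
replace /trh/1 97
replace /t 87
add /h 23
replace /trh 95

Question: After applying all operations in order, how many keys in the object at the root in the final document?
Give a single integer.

Answer: 5

Derivation:
After op 1 (remove /mr/fz): {"mr":{"o":57,"sy":42,"us":50},"t":{"lgv":74,"njt":64,"oi":50},"trh":[92,2],"v":[95,55,13,60,20]}
After op 2 (add /v/4 18): {"mr":{"o":57,"sy":42,"us":50},"t":{"lgv":74,"njt":64,"oi":50},"trh":[92,2],"v":[95,55,13,60,18,20]}
After op 3 (add /aly 50): {"aly":50,"mr":{"o":57,"sy":42,"us":50},"t":{"lgv":74,"njt":64,"oi":50},"trh":[92,2],"v":[95,55,13,60,18,20]}
After op 4 (replace /v/0 58): {"aly":50,"mr":{"o":57,"sy":42,"us":50},"t":{"lgv":74,"njt":64,"oi":50},"trh":[92,2],"v":[58,55,13,60,18,20]}
After op 5 (remove /mr): {"aly":50,"t":{"lgv":74,"njt":64,"oi":50},"trh":[92,2],"v":[58,55,13,60,18,20]}
After op 6 (replace /v/5 51): {"aly":50,"t":{"lgv":74,"njt":64,"oi":50},"trh":[92,2],"v":[58,55,13,60,18,51]}
After op 7 (remove /trh/1): {"aly":50,"t":{"lgv":74,"njt":64,"oi":50},"trh":[92],"v":[58,55,13,60,18,51]}
After op 8 (add /t/i 93): {"aly":50,"t":{"i":93,"lgv":74,"njt":64,"oi":50},"trh":[92],"v":[58,55,13,60,18,51]}
After op 9 (add /v/4 62): {"aly":50,"t":{"i":93,"lgv":74,"njt":64,"oi":50},"trh":[92],"v":[58,55,13,60,62,18,51]}
After op 10 (add /v 35): {"aly":50,"t":{"i":93,"lgv":74,"njt":64,"oi":50},"trh":[92],"v":35}
After op 11 (add /trh/1 30): {"aly":50,"t":{"i":93,"lgv":74,"njt":64,"oi":50},"trh":[92,30],"v":35}
After op 12 (replace /trh/1 97): {"aly":50,"t":{"i":93,"lgv":74,"njt":64,"oi":50},"trh":[92,97],"v":35}
After op 13 (replace /t 87): {"aly":50,"t":87,"trh":[92,97],"v":35}
After op 14 (add /h 23): {"aly":50,"h":23,"t":87,"trh":[92,97],"v":35}
After op 15 (replace /trh 95): {"aly":50,"h":23,"t":87,"trh":95,"v":35}
Size at the root: 5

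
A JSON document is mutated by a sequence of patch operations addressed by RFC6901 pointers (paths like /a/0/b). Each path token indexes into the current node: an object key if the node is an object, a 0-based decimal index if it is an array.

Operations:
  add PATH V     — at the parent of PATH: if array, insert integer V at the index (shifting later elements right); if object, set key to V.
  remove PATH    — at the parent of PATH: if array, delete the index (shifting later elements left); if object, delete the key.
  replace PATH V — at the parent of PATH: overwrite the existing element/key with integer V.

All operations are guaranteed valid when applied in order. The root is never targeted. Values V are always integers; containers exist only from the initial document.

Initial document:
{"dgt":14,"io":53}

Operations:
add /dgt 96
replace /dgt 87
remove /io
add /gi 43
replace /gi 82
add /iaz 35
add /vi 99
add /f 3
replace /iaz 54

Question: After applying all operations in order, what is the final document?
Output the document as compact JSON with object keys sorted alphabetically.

Answer: {"dgt":87,"f":3,"gi":82,"iaz":54,"vi":99}

Derivation:
After op 1 (add /dgt 96): {"dgt":96,"io":53}
After op 2 (replace /dgt 87): {"dgt":87,"io":53}
After op 3 (remove /io): {"dgt":87}
After op 4 (add /gi 43): {"dgt":87,"gi":43}
After op 5 (replace /gi 82): {"dgt":87,"gi":82}
After op 6 (add /iaz 35): {"dgt":87,"gi":82,"iaz":35}
After op 7 (add /vi 99): {"dgt":87,"gi":82,"iaz":35,"vi":99}
After op 8 (add /f 3): {"dgt":87,"f":3,"gi":82,"iaz":35,"vi":99}
After op 9 (replace /iaz 54): {"dgt":87,"f":3,"gi":82,"iaz":54,"vi":99}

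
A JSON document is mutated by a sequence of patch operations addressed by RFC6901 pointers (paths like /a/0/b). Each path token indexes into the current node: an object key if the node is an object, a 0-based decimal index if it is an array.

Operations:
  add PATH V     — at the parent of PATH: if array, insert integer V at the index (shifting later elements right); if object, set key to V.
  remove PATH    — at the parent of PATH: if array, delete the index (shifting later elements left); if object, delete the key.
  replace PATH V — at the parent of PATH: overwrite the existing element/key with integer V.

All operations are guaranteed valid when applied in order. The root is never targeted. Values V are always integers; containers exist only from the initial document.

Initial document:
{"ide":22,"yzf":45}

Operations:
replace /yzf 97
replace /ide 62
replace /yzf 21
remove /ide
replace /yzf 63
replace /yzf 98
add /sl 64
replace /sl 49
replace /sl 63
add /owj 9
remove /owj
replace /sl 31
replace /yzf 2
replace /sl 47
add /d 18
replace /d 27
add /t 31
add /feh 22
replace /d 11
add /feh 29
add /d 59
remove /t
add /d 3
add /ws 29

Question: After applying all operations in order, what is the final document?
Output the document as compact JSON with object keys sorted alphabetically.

After op 1 (replace /yzf 97): {"ide":22,"yzf":97}
After op 2 (replace /ide 62): {"ide":62,"yzf":97}
After op 3 (replace /yzf 21): {"ide":62,"yzf":21}
After op 4 (remove /ide): {"yzf":21}
After op 5 (replace /yzf 63): {"yzf":63}
After op 6 (replace /yzf 98): {"yzf":98}
After op 7 (add /sl 64): {"sl":64,"yzf":98}
After op 8 (replace /sl 49): {"sl":49,"yzf":98}
After op 9 (replace /sl 63): {"sl":63,"yzf":98}
After op 10 (add /owj 9): {"owj":9,"sl":63,"yzf":98}
After op 11 (remove /owj): {"sl":63,"yzf":98}
After op 12 (replace /sl 31): {"sl":31,"yzf":98}
After op 13 (replace /yzf 2): {"sl":31,"yzf":2}
After op 14 (replace /sl 47): {"sl":47,"yzf":2}
After op 15 (add /d 18): {"d":18,"sl":47,"yzf":2}
After op 16 (replace /d 27): {"d":27,"sl":47,"yzf":2}
After op 17 (add /t 31): {"d":27,"sl":47,"t":31,"yzf":2}
After op 18 (add /feh 22): {"d":27,"feh":22,"sl":47,"t":31,"yzf":2}
After op 19 (replace /d 11): {"d":11,"feh":22,"sl":47,"t":31,"yzf":2}
After op 20 (add /feh 29): {"d":11,"feh":29,"sl":47,"t":31,"yzf":2}
After op 21 (add /d 59): {"d":59,"feh":29,"sl":47,"t":31,"yzf":2}
After op 22 (remove /t): {"d":59,"feh":29,"sl":47,"yzf":2}
After op 23 (add /d 3): {"d":3,"feh":29,"sl":47,"yzf":2}
After op 24 (add /ws 29): {"d":3,"feh":29,"sl":47,"ws":29,"yzf":2}

Answer: {"d":3,"feh":29,"sl":47,"ws":29,"yzf":2}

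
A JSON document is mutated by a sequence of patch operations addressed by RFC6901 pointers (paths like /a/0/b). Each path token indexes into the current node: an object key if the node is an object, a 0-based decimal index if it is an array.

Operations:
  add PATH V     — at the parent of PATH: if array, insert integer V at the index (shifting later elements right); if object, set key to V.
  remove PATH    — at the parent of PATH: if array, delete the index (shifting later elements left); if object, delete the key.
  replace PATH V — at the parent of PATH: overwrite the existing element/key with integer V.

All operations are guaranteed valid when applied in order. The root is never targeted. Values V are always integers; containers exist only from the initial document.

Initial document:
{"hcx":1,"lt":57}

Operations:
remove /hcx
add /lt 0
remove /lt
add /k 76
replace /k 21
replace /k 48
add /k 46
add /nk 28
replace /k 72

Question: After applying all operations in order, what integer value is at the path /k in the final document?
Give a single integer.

After op 1 (remove /hcx): {"lt":57}
After op 2 (add /lt 0): {"lt":0}
After op 3 (remove /lt): {}
After op 4 (add /k 76): {"k":76}
After op 5 (replace /k 21): {"k":21}
After op 6 (replace /k 48): {"k":48}
After op 7 (add /k 46): {"k":46}
After op 8 (add /nk 28): {"k":46,"nk":28}
After op 9 (replace /k 72): {"k":72,"nk":28}
Value at /k: 72

Answer: 72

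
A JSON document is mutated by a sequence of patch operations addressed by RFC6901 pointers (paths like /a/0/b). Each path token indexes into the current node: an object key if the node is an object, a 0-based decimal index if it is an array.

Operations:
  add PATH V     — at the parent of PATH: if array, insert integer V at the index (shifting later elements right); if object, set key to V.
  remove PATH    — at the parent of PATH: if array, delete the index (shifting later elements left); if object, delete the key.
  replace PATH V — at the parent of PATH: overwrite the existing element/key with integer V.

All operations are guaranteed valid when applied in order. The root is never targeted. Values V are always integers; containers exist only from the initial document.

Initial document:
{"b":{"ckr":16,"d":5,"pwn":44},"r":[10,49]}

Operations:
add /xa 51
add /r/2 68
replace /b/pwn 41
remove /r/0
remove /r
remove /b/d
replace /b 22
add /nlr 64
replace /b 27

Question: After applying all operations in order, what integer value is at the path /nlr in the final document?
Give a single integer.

After op 1 (add /xa 51): {"b":{"ckr":16,"d":5,"pwn":44},"r":[10,49],"xa":51}
After op 2 (add /r/2 68): {"b":{"ckr":16,"d":5,"pwn":44},"r":[10,49,68],"xa":51}
After op 3 (replace /b/pwn 41): {"b":{"ckr":16,"d":5,"pwn":41},"r":[10,49,68],"xa":51}
After op 4 (remove /r/0): {"b":{"ckr":16,"d":5,"pwn":41},"r":[49,68],"xa":51}
After op 5 (remove /r): {"b":{"ckr":16,"d":5,"pwn":41},"xa":51}
After op 6 (remove /b/d): {"b":{"ckr":16,"pwn":41},"xa":51}
After op 7 (replace /b 22): {"b":22,"xa":51}
After op 8 (add /nlr 64): {"b":22,"nlr":64,"xa":51}
After op 9 (replace /b 27): {"b":27,"nlr":64,"xa":51}
Value at /nlr: 64

Answer: 64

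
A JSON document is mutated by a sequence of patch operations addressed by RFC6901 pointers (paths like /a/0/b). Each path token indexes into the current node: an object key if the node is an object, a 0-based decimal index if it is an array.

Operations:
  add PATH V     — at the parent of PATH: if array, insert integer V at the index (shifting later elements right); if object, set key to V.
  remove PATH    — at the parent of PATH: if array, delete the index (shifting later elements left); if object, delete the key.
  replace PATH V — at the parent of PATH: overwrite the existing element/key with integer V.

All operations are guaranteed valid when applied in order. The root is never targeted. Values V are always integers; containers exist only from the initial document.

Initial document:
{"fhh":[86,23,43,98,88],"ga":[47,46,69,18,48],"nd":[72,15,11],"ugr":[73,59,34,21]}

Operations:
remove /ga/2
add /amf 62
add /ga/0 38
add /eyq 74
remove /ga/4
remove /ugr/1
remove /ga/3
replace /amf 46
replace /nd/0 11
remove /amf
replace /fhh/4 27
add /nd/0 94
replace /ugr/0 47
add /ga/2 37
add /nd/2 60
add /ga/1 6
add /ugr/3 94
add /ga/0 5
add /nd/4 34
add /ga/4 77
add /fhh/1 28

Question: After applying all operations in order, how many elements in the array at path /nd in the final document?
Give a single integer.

Answer: 6

Derivation:
After op 1 (remove /ga/2): {"fhh":[86,23,43,98,88],"ga":[47,46,18,48],"nd":[72,15,11],"ugr":[73,59,34,21]}
After op 2 (add /amf 62): {"amf":62,"fhh":[86,23,43,98,88],"ga":[47,46,18,48],"nd":[72,15,11],"ugr":[73,59,34,21]}
After op 3 (add /ga/0 38): {"amf":62,"fhh":[86,23,43,98,88],"ga":[38,47,46,18,48],"nd":[72,15,11],"ugr":[73,59,34,21]}
After op 4 (add /eyq 74): {"amf":62,"eyq":74,"fhh":[86,23,43,98,88],"ga":[38,47,46,18,48],"nd":[72,15,11],"ugr":[73,59,34,21]}
After op 5 (remove /ga/4): {"amf":62,"eyq":74,"fhh":[86,23,43,98,88],"ga":[38,47,46,18],"nd":[72,15,11],"ugr":[73,59,34,21]}
After op 6 (remove /ugr/1): {"amf":62,"eyq":74,"fhh":[86,23,43,98,88],"ga":[38,47,46,18],"nd":[72,15,11],"ugr":[73,34,21]}
After op 7 (remove /ga/3): {"amf":62,"eyq":74,"fhh":[86,23,43,98,88],"ga":[38,47,46],"nd":[72,15,11],"ugr":[73,34,21]}
After op 8 (replace /amf 46): {"amf":46,"eyq":74,"fhh":[86,23,43,98,88],"ga":[38,47,46],"nd":[72,15,11],"ugr":[73,34,21]}
After op 9 (replace /nd/0 11): {"amf":46,"eyq":74,"fhh":[86,23,43,98,88],"ga":[38,47,46],"nd":[11,15,11],"ugr":[73,34,21]}
After op 10 (remove /amf): {"eyq":74,"fhh":[86,23,43,98,88],"ga":[38,47,46],"nd":[11,15,11],"ugr":[73,34,21]}
After op 11 (replace /fhh/4 27): {"eyq":74,"fhh":[86,23,43,98,27],"ga":[38,47,46],"nd":[11,15,11],"ugr":[73,34,21]}
After op 12 (add /nd/0 94): {"eyq":74,"fhh":[86,23,43,98,27],"ga":[38,47,46],"nd":[94,11,15,11],"ugr":[73,34,21]}
After op 13 (replace /ugr/0 47): {"eyq":74,"fhh":[86,23,43,98,27],"ga":[38,47,46],"nd":[94,11,15,11],"ugr":[47,34,21]}
After op 14 (add /ga/2 37): {"eyq":74,"fhh":[86,23,43,98,27],"ga":[38,47,37,46],"nd":[94,11,15,11],"ugr":[47,34,21]}
After op 15 (add /nd/2 60): {"eyq":74,"fhh":[86,23,43,98,27],"ga":[38,47,37,46],"nd":[94,11,60,15,11],"ugr":[47,34,21]}
After op 16 (add /ga/1 6): {"eyq":74,"fhh":[86,23,43,98,27],"ga":[38,6,47,37,46],"nd":[94,11,60,15,11],"ugr":[47,34,21]}
After op 17 (add /ugr/3 94): {"eyq":74,"fhh":[86,23,43,98,27],"ga":[38,6,47,37,46],"nd":[94,11,60,15,11],"ugr":[47,34,21,94]}
After op 18 (add /ga/0 5): {"eyq":74,"fhh":[86,23,43,98,27],"ga":[5,38,6,47,37,46],"nd":[94,11,60,15,11],"ugr":[47,34,21,94]}
After op 19 (add /nd/4 34): {"eyq":74,"fhh":[86,23,43,98,27],"ga":[5,38,6,47,37,46],"nd":[94,11,60,15,34,11],"ugr":[47,34,21,94]}
After op 20 (add /ga/4 77): {"eyq":74,"fhh":[86,23,43,98,27],"ga":[5,38,6,47,77,37,46],"nd":[94,11,60,15,34,11],"ugr":[47,34,21,94]}
After op 21 (add /fhh/1 28): {"eyq":74,"fhh":[86,28,23,43,98,27],"ga":[5,38,6,47,77,37,46],"nd":[94,11,60,15,34,11],"ugr":[47,34,21,94]}
Size at path /nd: 6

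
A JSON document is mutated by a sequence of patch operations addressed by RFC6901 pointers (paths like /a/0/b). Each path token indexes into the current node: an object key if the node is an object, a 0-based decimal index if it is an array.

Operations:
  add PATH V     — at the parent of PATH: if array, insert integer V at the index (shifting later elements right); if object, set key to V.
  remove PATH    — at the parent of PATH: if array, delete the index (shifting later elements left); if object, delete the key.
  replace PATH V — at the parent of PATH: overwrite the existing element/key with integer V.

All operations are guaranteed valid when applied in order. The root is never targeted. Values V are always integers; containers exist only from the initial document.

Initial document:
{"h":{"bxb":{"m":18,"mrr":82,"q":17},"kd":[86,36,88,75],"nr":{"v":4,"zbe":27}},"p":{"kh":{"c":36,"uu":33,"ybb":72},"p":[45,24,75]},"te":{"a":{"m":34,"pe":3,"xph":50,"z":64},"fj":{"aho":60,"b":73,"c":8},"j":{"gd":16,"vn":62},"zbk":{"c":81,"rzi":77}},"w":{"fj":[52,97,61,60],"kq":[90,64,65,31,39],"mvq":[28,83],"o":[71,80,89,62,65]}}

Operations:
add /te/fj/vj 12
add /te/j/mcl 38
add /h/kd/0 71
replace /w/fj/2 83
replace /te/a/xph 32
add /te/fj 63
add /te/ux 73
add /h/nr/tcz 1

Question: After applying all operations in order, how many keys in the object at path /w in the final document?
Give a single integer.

Answer: 4

Derivation:
After op 1 (add /te/fj/vj 12): {"h":{"bxb":{"m":18,"mrr":82,"q":17},"kd":[86,36,88,75],"nr":{"v":4,"zbe":27}},"p":{"kh":{"c":36,"uu":33,"ybb":72},"p":[45,24,75]},"te":{"a":{"m":34,"pe":3,"xph":50,"z":64},"fj":{"aho":60,"b":73,"c":8,"vj":12},"j":{"gd":16,"vn":62},"zbk":{"c":81,"rzi":77}},"w":{"fj":[52,97,61,60],"kq":[90,64,65,31,39],"mvq":[28,83],"o":[71,80,89,62,65]}}
After op 2 (add /te/j/mcl 38): {"h":{"bxb":{"m":18,"mrr":82,"q":17},"kd":[86,36,88,75],"nr":{"v":4,"zbe":27}},"p":{"kh":{"c":36,"uu":33,"ybb":72},"p":[45,24,75]},"te":{"a":{"m":34,"pe":3,"xph":50,"z":64},"fj":{"aho":60,"b":73,"c":8,"vj":12},"j":{"gd":16,"mcl":38,"vn":62},"zbk":{"c":81,"rzi":77}},"w":{"fj":[52,97,61,60],"kq":[90,64,65,31,39],"mvq":[28,83],"o":[71,80,89,62,65]}}
After op 3 (add /h/kd/0 71): {"h":{"bxb":{"m":18,"mrr":82,"q":17},"kd":[71,86,36,88,75],"nr":{"v":4,"zbe":27}},"p":{"kh":{"c":36,"uu":33,"ybb":72},"p":[45,24,75]},"te":{"a":{"m":34,"pe":3,"xph":50,"z":64},"fj":{"aho":60,"b":73,"c":8,"vj":12},"j":{"gd":16,"mcl":38,"vn":62},"zbk":{"c":81,"rzi":77}},"w":{"fj":[52,97,61,60],"kq":[90,64,65,31,39],"mvq":[28,83],"o":[71,80,89,62,65]}}
After op 4 (replace /w/fj/2 83): {"h":{"bxb":{"m":18,"mrr":82,"q":17},"kd":[71,86,36,88,75],"nr":{"v":4,"zbe":27}},"p":{"kh":{"c":36,"uu":33,"ybb":72},"p":[45,24,75]},"te":{"a":{"m":34,"pe":3,"xph":50,"z":64},"fj":{"aho":60,"b":73,"c":8,"vj":12},"j":{"gd":16,"mcl":38,"vn":62},"zbk":{"c":81,"rzi":77}},"w":{"fj":[52,97,83,60],"kq":[90,64,65,31,39],"mvq":[28,83],"o":[71,80,89,62,65]}}
After op 5 (replace /te/a/xph 32): {"h":{"bxb":{"m":18,"mrr":82,"q":17},"kd":[71,86,36,88,75],"nr":{"v":4,"zbe":27}},"p":{"kh":{"c":36,"uu":33,"ybb":72},"p":[45,24,75]},"te":{"a":{"m":34,"pe":3,"xph":32,"z":64},"fj":{"aho":60,"b":73,"c":8,"vj":12},"j":{"gd":16,"mcl":38,"vn":62},"zbk":{"c":81,"rzi":77}},"w":{"fj":[52,97,83,60],"kq":[90,64,65,31,39],"mvq":[28,83],"o":[71,80,89,62,65]}}
After op 6 (add /te/fj 63): {"h":{"bxb":{"m":18,"mrr":82,"q":17},"kd":[71,86,36,88,75],"nr":{"v":4,"zbe":27}},"p":{"kh":{"c":36,"uu":33,"ybb":72},"p":[45,24,75]},"te":{"a":{"m":34,"pe":3,"xph":32,"z":64},"fj":63,"j":{"gd":16,"mcl":38,"vn":62},"zbk":{"c":81,"rzi":77}},"w":{"fj":[52,97,83,60],"kq":[90,64,65,31,39],"mvq":[28,83],"o":[71,80,89,62,65]}}
After op 7 (add /te/ux 73): {"h":{"bxb":{"m":18,"mrr":82,"q":17},"kd":[71,86,36,88,75],"nr":{"v":4,"zbe":27}},"p":{"kh":{"c":36,"uu":33,"ybb":72},"p":[45,24,75]},"te":{"a":{"m":34,"pe":3,"xph":32,"z":64},"fj":63,"j":{"gd":16,"mcl":38,"vn":62},"ux":73,"zbk":{"c":81,"rzi":77}},"w":{"fj":[52,97,83,60],"kq":[90,64,65,31,39],"mvq":[28,83],"o":[71,80,89,62,65]}}
After op 8 (add /h/nr/tcz 1): {"h":{"bxb":{"m":18,"mrr":82,"q":17},"kd":[71,86,36,88,75],"nr":{"tcz":1,"v":4,"zbe":27}},"p":{"kh":{"c":36,"uu":33,"ybb":72},"p":[45,24,75]},"te":{"a":{"m":34,"pe":3,"xph":32,"z":64},"fj":63,"j":{"gd":16,"mcl":38,"vn":62},"ux":73,"zbk":{"c":81,"rzi":77}},"w":{"fj":[52,97,83,60],"kq":[90,64,65,31,39],"mvq":[28,83],"o":[71,80,89,62,65]}}
Size at path /w: 4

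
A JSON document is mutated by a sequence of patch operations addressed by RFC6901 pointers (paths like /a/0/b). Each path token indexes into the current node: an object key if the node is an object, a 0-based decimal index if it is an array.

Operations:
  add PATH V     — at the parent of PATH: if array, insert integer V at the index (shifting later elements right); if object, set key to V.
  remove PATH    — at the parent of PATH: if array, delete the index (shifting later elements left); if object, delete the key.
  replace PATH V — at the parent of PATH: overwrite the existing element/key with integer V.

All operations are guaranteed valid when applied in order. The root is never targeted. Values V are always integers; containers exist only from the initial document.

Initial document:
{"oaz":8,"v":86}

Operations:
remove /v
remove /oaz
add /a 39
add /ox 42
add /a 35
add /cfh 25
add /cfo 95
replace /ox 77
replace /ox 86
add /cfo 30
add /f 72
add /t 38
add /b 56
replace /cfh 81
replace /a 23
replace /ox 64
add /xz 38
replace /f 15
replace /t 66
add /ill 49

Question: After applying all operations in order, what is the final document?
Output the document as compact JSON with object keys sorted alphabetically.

Answer: {"a":23,"b":56,"cfh":81,"cfo":30,"f":15,"ill":49,"ox":64,"t":66,"xz":38}

Derivation:
After op 1 (remove /v): {"oaz":8}
After op 2 (remove /oaz): {}
After op 3 (add /a 39): {"a":39}
After op 4 (add /ox 42): {"a":39,"ox":42}
After op 5 (add /a 35): {"a":35,"ox":42}
After op 6 (add /cfh 25): {"a":35,"cfh":25,"ox":42}
After op 7 (add /cfo 95): {"a":35,"cfh":25,"cfo":95,"ox":42}
After op 8 (replace /ox 77): {"a":35,"cfh":25,"cfo":95,"ox":77}
After op 9 (replace /ox 86): {"a":35,"cfh":25,"cfo":95,"ox":86}
After op 10 (add /cfo 30): {"a":35,"cfh":25,"cfo":30,"ox":86}
After op 11 (add /f 72): {"a":35,"cfh":25,"cfo":30,"f":72,"ox":86}
After op 12 (add /t 38): {"a":35,"cfh":25,"cfo":30,"f":72,"ox":86,"t":38}
After op 13 (add /b 56): {"a":35,"b":56,"cfh":25,"cfo":30,"f":72,"ox":86,"t":38}
After op 14 (replace /cfh 81): {"a":35,"b":56,"cfh":81,"cfo":30,"f":72,"ox":86,"t":38}
After op 15 (replace /a 23): {"a":23,"b":56,"cfh":81,"cfo":30,"f":72,"ox":86,"t":38}
After op 16 (replace /ox 64): {"a":23,"b":56,"cfh":81,"cfo":30,"f":72,"ox":64,"t":38}
After op 17 (add /xz 38): {"a":23,"b":56,"cfh":81,"cfo":30,"f":72,"ox":64,"t":38,"xz":38}
After op 18 (replace /f 15): {"a":23,"b":56,"cfh":81,"cfo":30,"f":15,"ox":64,"t":38,"xz":38}
After op 19 (replace /t 66): {"a":23,"b":56,"cfh":81,"cfo":30,"f":15,"ox":64,"t":66,"xz":38}
After op 20 (add /ill 49): {"a":23,"b":56,"cfh":81,"cfo":30,"f":15,"ill":49,"ox":64,"t":66,"xz":38}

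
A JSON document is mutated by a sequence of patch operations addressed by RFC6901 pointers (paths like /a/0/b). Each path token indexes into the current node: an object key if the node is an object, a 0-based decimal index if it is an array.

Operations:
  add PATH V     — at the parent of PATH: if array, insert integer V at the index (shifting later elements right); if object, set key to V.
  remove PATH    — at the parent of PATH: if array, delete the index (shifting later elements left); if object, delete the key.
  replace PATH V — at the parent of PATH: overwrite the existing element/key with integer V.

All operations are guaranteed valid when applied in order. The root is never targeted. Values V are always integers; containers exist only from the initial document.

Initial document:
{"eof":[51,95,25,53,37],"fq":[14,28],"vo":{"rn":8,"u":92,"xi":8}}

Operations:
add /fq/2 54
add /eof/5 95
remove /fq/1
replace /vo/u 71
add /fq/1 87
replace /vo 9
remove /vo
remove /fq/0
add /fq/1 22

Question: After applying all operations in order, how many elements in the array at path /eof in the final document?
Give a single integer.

Answer: 6

Derivation:
After op 1 (add /fq/2 54): {"eof":[51,95,25,53,37],"fq":[14,28,54],"vo":{"rn":8,"u":92,"xi":8}}
After op 2 (add /eof/5 95): {"eof":[51,95,25,53,37,95],"fq":[14,28,54],"vo":{"rn":8,"u":92,"xi":8}}
After op 3 (remove /fq/1): {"eof":[51,95,25,53,37,95],"fq":[14,54],"vo":{"rn":8,"u":92,"xi":8}}
After op 4 (replace /vo/u 71): {"eof":[51,95,25,53,37,95],"fq":[14,54],"vo":{"rn":8,"u":71,"xi":8}}
After op 5 (add /fq/1 87): {"eof":[51,95,25,53,37,95],"fq":[14,87,54],"vo":{"rn":8,"u":71,"xi":8}}
After op 6 (replace /vo 9): {"eof":[51,95,25,53,37,95],"fq":[14,87,54],"vo":9}
After op 7 (remove /vo): {"eof":[51,95,25,53,37,95],"fq":[14,87,54]}
After op 8 (remove /fq/0): {"eof":[51,95,25,53,37,95],"fq":[87,54]}
After op 9 (add /fq/1 22): {"eof":[51,95,25,53,37,95],"fq":[87,22,54]}
Size at path /eof: 6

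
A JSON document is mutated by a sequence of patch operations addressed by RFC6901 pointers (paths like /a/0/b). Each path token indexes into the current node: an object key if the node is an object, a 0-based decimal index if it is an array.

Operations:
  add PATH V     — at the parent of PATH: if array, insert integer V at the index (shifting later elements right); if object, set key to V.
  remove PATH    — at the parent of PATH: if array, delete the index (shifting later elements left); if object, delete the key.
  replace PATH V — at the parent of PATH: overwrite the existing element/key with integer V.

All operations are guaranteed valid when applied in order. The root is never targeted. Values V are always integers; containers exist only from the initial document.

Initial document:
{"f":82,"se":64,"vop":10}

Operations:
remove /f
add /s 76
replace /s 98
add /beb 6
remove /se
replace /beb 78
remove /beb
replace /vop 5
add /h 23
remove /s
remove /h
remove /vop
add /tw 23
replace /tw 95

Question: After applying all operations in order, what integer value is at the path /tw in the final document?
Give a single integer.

After op 1 (remove /f): {"se":64,"vop":10}
After op 2 (add /s 76): {"s":76,"se":64,"vop":10}
After op 3 (replace /s 98): {"s":98,"se":64,"vop":10}
After op 4 (add /beb 6): {"beb":6,"s":98,"se":64,"vop":10}
After op 5 (remove /se): {"beb":6,"s":98,"vop":10}
After op 6 (replace /beb 78): {"beb":78,"s":98,"vop":10}
After op 7 (remove /beb): {"s":98,"vop":10}
After op 8 (replace /vop 5): {"s":98,"vop":5}
After op 9 (add /h 23): {"h":23,"s":98,"vop":5}
After op 10 (remove /s): {"h":23,"vop":5}
After op 11 (remove /h): {"vop":5}
After op 12 (remove /vop): {}
After op 13 (add /tw 23): {"tw":23}
After op 14 (replace /tw 95): {"tw":95}
Value at /tw: 95

Answer: 95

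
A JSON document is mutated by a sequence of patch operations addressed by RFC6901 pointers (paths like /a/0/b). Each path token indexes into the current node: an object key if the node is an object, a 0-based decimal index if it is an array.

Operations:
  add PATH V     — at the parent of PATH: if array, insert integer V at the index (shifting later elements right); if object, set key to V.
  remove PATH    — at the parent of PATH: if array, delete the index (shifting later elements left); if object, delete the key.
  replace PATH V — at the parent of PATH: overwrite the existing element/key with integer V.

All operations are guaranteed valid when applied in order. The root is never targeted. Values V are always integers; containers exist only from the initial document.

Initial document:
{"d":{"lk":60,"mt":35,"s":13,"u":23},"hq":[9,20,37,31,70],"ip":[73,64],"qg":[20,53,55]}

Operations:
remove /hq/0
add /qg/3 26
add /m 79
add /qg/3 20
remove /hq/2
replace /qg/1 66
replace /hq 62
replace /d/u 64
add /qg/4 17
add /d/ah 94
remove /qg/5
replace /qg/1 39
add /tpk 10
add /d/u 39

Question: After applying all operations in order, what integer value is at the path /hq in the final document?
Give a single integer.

After op 1 (remove /hq/0): {"d":{"lk":60,"mt":35,"s":13,"u":23},"hq":[20,37,31,70],"ip":[73,64],"qg":[20,53,55]}
After op 2 (add /qg/3 26): {"d":{"lk":60,"mt":35,"s":13,"u":23},"hq":[20,37,31,70],"ip":[73,64],"qg":[20,53,55,26]}
After op 3 (add /m 79): {"d":{"lk":60,"mt":35,"s":13,"u":23},"hq":[20,37,31,70],"ip":[73,64],"m":79,"qg":[20,53,55,26]}
After op 4 (add /qg/3 20): {"d":{"lk":60,"mt":35,"s":13,"u":23},"hq":[20,37,31,70],"ip":[73,64],"m":79,"qg":[20,53,55,20,26]}
After op 5 (remove /hq/2): {"d":{"lk":60,"mt":35,"s":13,"u":23},"hq":[20,37,70],"ip":[73,64],"m":79,"qg":[20,53,55,20,26]}
After op 6 (replace /qg/1 66): {"d":{"lk":60,"mt":35,"s":13,"u":23},"hq":[20,37,70],"ip":[73,64],"m":79,"qg":[20,66,55,20,26]}
After op 7 (replace /hq 62): {"d":{"lk":60,"mt":35,"s":13,"u":23},"hq":62,"ip":[73,64],"m":79,"qg":[20,66,55,20,26]}
After op 8 (replace /d/u 64): {"d":{"lk":60,"mt":35,"s":13,"u":64},"hq":62,"ip":[73,64],"m":79,"qg":[20,66,55,20,26]}
After op 9 (add /qg/4 17): {"d":{"lk":60,"mt":35,"s":13,"u":64},"hq":62,"ip":[73,64],"m":79,"qg":[20,66,55,20,17,26]}
After op 10 (add /d/ah 94): {"d":{"ah":94,"lk":60,"mt":35,"s":13,"u":64},"hq":62,"ip":[73,64],"m":79,"qg":[20,66,55,20,17,26]}
After op 11 (remove /qg/5): {"d":{"ah":94,"lk":60,"mt":35,"s":13,"u":64},"hq":62,"ip":[73,64],"m":79,"qg":[20,66,55,20,17]}
After op 12 (replace /qg/1 39): {"d":{"ah":94,"lk":60,"mt":35,"s":13,"u":64},"hq":62,"ip":[73,64],"m":79,"qg":[20,39,55,20,17]}
After op 13 (add /tpk 10): {"d":{"ah":94,"lk":60,"mt":35,"s":13,"u":64},"hq":62,"ip":[73,64],"m":79,"qg":[20,39,55,20,17],"tpk":10}
After op 14 (add /d/u 39): {"d":{"ah":94,"lk":60,"mt":35,"s":13,"u":39},"hq":62,"ip":[73,64],"m":79,"qg":[20,39,55,20,17],"tpk":10}
Value at /hq: 62

Answer: 62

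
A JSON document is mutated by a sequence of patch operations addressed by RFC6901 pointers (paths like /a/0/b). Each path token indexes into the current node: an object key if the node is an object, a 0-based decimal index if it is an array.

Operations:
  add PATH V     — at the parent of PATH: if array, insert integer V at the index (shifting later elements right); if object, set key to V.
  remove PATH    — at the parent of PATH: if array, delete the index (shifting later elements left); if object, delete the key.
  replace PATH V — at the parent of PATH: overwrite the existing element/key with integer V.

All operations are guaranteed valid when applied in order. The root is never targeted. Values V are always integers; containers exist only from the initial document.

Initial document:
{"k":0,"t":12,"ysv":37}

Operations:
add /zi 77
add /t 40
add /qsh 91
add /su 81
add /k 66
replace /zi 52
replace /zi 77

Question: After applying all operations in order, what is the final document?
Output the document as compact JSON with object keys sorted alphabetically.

Answer: {"k":66,"qsh":91,"su":81,"t":40,"ysv":37,"zi":77}

Derivation:
After op 1 (add /zi 77): {"k":0,"t":12,"ysv":37,"zi":77}
After op 2 (add /t 40): {"k":0,"t":40,"ysv":37,"zi":77}
After op 3 (add /qsh 91): {"k":0,"qsh":91,"t":40,"ysv":37,"zi":77}
After op 4 (add /su 81): {"k":0,"qsh":91,"su":81,"t":40,"ysv":37,"zi":77}
After op 5 (add /k 66): {"k":66,"qsh":91,"su":81,"t":40,"ysv":37,"zi":77}
After op 6 (replace /zi 52): {"k":66,"qsh":91,"su":81,"t":40,"ysv":37,"zi":52}
After op 7 (replace /zi 77): {"k":66,"qsh":91,"su":81,"t":40,"ysv":37,"zi":77}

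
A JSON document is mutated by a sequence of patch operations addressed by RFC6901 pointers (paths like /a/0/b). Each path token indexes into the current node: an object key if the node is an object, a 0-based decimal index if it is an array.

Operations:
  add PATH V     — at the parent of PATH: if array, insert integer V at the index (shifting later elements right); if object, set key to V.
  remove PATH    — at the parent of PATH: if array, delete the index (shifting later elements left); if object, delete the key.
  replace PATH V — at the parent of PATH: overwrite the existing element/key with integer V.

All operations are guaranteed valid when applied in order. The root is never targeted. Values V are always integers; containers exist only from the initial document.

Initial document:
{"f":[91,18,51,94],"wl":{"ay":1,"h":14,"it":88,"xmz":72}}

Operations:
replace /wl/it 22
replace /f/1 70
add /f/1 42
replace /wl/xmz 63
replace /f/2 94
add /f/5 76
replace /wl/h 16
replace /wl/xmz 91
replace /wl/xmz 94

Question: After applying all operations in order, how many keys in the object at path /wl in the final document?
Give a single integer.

Answer: 4

Derivation:
After op 1 (replace /wl/it 22): {"f":[91,18,51,94],"wl":{"ay":1,"h":14,"it":22,"xmz":72}}
After op 2 (replace /f/1 70): {"f":[91,70,51,94],"wl":{"ay":1,"h":14,"it":22,"xmz":72}}
After op 3 (add /f/1 42): {"f":[91,42,70,51,94],"wl":{"ay":1,"h":14,"it":22,"xmz":72}}
After op 4 (replace /wl/xmz 63): {"f":[91,42,70,51,94],"wl":{"ay":1,"h":14,"it":22,"xmz":63}}
After op 5 (replace /f/2 94): {"f":[91,42,94,51,94],"wl":{"ay":1,"h":14,"it":22,"xmz":63}}
After op 6 (add /f/5 76): {"f":[91,42,94,51,94,76],"wl":{"ay":1,"h":14,"it":22,"xmz":63}}
After op 7 (replace /wl/h 16): {"f":[91,42,94,51,94,76],"wl":{"ay":1,"h":16,"it":22,"xmz":63}}
After op 8 (replace /wl/xmz 91): {"f":[91,42,94,51,94,76],"wl":{"ay":1,"h":16,"it":22,"xmz":91}}
After op 9 (replace /wl/xmz 94): {"f":[91,42,94,51,94,76],"wl":{"ay":1,"h":16,"it":22,"xmz":94}}
Size at path /wl: 4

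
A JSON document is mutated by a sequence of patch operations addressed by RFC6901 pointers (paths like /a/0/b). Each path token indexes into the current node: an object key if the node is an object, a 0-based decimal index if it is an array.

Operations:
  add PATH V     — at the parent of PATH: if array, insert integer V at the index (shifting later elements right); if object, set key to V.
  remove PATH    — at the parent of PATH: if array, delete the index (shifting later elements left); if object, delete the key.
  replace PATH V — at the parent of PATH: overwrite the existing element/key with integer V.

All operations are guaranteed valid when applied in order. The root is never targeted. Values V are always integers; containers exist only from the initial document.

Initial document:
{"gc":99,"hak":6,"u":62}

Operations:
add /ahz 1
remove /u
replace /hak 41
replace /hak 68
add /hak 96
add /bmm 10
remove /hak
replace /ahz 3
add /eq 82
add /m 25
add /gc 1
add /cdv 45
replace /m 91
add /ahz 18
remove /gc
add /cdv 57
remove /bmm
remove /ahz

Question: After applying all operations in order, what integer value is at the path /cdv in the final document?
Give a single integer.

Answer: 57

Derivation:
After op 1 (add /ahz 1): {"ahz":1,"gc":99,"hak":6,"u":62}
After op 2 (remove /u): {"ahz":1,"gc":99,"hak":6}
After op 3 (replace /hak 41): {"ahz":1,"gc":99,"hak":41}
After op 4 (replace /hak 68): {"ahz":1,"gc":99,"hak":68}
After op 5 (add /hak 96): {"ahz":1,"gc":99,"hak":96}
After op 6 (add /bmm 10): {"ahz":1,"bmm":10,"gc":99,"hak":96}
After op 7 (remove /hak): {"ahz":1,"bmm":10,"gc":99}
After op 8 (replace /ahz 3): {"ahz":3,"bmm":10,"gc":99}
After op 9 (add /eq 82): {"ahz":3,"bmm":10,"eq":82,"gc":99}
After op 10 (add /m 25): {"ahz":3,"bmm":10,"eq":82,"gc":99,"m":25}
After op 11 (add /gc 1): {"ahz":3,"bmm":10,"eq":82,"gc":1,"m":25}
After op 12 (add /cdv 45): {"ahz":3,"bmm":10,"cdv":45,"eq":82,"gc":1,"m":25}
After op 13 (replace /m 91): {"ahz":3,"bmm":10,"cdv":45,"eq":82,"gc":1,"m":91}
After op 14 (add /ahz 18): {"ahz":18,"bmm":10,"cdv":45,"eq":82,"gc":1,"m":91}
After op 15 (remove /gc): {"ahz":18,"bmm":10,"cdv":45,"eq":82,"m":91}
After op 16 (add /cdv 57): {"ahz":18,"bmm":10,"cdv":57,"eq":82,"m":91}
After op 17 (remove /bmm): {"ahz":18,"cdv":57,"eq":82,"m":91}
After op 18 (remove /ahz): {"cdv":57,"eq":82,"m":91}
Value at /cdv: 57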